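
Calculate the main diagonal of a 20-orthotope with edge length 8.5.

Diagonal = √20 · 8.5 ≈ 38.0132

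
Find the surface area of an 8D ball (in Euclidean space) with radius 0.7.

S_8(0.7) = 2·π^(8/2)·(0.7)^7 / Γ(8/2) ≈ 2.67402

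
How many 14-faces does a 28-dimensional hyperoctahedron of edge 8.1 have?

Number of 14-faces = 2^(14+1) · C(28,14+1) = 32768 · 37442160 = 1226904698880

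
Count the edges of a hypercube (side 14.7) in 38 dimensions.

Number of 1-faces = C(38,1)·2^(38-1) = 38·137438953472 = 5222680231936.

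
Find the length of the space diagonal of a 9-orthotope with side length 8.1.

Diagonal = √9 · 8.1 = 24.3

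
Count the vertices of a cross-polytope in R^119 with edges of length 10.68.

An n-cross-polytope has 2n vertices; here n = 119, giving 238.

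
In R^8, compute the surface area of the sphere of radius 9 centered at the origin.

S = n·V_n(r)/r = 8·V_8(9)/9 (volume-to-surface relation), giving 1594323·π^4 ≈ 1.55302e+08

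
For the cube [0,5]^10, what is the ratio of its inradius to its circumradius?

r_in / r_out = (5/2) / (5√10/2) = 1/√10 ≈ 0.316228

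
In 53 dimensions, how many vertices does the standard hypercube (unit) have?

Each vertex is a binary string of length 53, so there are 2^53 = 9007199254740992.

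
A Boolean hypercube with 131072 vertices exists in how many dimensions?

2^n = 131072 ⇒ n = log_2(131072) = 17.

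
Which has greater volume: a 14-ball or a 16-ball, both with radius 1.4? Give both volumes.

V_14(1.4) ≈ 66.5903. V_16(1.4) ≈ 51.2539. The 14-ball is larger.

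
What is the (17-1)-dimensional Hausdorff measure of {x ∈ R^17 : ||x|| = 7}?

|∂B_17(7)| = 2430751493090816·π^8/289575 ≈ 7.96487e+13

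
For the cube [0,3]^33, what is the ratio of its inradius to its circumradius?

r_in = 3/2 (half the side); r_out = 3√33/2 (half the diagonal). Ratio = 1/√33 ≈ 0.174078.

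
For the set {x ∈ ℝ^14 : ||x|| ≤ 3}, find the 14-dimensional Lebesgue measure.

V = 531441·π^7/560 ≈ 2.86626e+06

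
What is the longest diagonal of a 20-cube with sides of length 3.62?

||(3.62,3.62,...,3.62)|| = √(20)·3.62 ≈ 16.1891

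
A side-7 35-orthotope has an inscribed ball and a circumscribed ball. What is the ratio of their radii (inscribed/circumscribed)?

r_in / r_out = (7/2) / (7√35/2) = 1/√35 ≈ 0.169031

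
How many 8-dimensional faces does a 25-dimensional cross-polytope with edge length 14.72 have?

An n-cross-polytope has 2^(k+1)·C(n,k+1) k-faces. Here 2^9·C(25,9) = 512·2042975 = 1046003200.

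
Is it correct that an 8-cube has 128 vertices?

False. The 8-cube has 2^8 = 256 vertices.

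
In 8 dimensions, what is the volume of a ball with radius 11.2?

Volume = π^{8/2}·(11.2)^8/Γ(5) ≈ 1.00492e+09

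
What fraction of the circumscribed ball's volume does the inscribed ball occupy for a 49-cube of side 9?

V_in/V_out = n^(-n/2) = 49^(-49/2) ≈ 3.89221e-42.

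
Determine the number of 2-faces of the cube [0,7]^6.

Number of 2-faces = C(6,2) · 2^(6-2) = 15 · 16 = 240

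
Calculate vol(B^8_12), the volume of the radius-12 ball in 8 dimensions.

The n-ball volume is π^(n/2)·r^n/Γ(n/2+1). With n=8, r=12: V = 17915904·π^4 ≈ 1.74517e+09.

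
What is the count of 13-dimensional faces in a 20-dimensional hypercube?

Choose 13 of 20 axes to span the face (C(20,13) = 77520 ways), then fix each of the remaining 7 coordinates at one of its two extreme values (2^7 = 128 ways): 77520·128 = 9922560.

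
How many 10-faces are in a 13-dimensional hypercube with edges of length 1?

An n-cube has C(n,k)·2^(n-k) k-faces. Here C(13,10)·2^3 = 286·8 = 2288.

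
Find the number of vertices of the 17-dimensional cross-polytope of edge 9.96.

The vertices are ±e_1, ..., ±e_17, so there are 2·17 = 34.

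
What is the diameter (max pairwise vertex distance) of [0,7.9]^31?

The space diagonal of an n-cube of side s is s√n. Here 7.9·√31 ≈ 43.9853.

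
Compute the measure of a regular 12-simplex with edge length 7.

V_12 = √(13) · 7^12 / (12! · 2^(12/2)) ≈ 1.62791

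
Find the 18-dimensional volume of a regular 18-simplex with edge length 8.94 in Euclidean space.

For a regular n-simplex with edge a, V = (a^n / n!)·√((n+1)/2^n). With a=8.94, n=18: V ≈ 0.176946.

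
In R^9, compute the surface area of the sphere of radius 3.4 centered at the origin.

|∂B_9(3.4)| ≈ 530141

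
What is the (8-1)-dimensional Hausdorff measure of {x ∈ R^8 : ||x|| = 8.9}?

|∂B_8(8.9)| ≈ 1.43618e+08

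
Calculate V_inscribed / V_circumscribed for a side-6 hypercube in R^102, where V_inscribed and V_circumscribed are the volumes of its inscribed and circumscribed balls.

The radii are 6/2 and 6√102/2, so the volume ratio is (1/√102)^102 = 102^{-102/2} ≈ 3.64243e-103.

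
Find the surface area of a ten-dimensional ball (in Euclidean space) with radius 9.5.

S_10(9.5) = 2·π^(10/2)·(9.5)^9 / Γ(10/2) = 322687697779·π^5/6144 ≈ 1.60724e+10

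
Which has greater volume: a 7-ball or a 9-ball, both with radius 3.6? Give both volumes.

V_7(3.6) ≈ 37025.2. V_9(3.6) ≈ 334996. The 9-ball is larger.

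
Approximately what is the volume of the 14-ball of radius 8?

V = 274877906944·π^7/315 ≈ 2.63559e+12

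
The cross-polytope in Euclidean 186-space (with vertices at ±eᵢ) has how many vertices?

Number of vertices = 2n = 372.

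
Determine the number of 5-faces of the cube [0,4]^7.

f_5(7-cube) = (7 choose 5) · 2^2 = 84.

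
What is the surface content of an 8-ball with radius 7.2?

The surface area of an n-ball is 2π^(n/2) r^(n-1) / Γ(n/2). For n=8, r=7.2: 3.25691e+07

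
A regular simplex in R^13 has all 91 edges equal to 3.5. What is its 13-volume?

V_13 = √(14) · 3.5^13 / (13! · 2^(13/2)) ≈ 7.85187e-05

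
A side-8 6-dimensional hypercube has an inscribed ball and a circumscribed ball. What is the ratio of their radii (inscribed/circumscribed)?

For an n-cube of any side s, the inradius is s/2 and the circumradius is s√n/2, so the ratio is 1/√6 ≈ 0.408248.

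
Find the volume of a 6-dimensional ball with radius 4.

V_6(4) = π^(6/2) · (4)^6 / Γ(6/2 + 1) = 2048·π^3/3 ≈ 21167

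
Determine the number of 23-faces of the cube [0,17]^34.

Number of 23-faces = C(34,23) · 2^(34-23) = 286097760 · 2048 = 585928212480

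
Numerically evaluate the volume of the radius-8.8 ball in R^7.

Volume = π^{7/2}·(8.8)^7/Γ(9/2) ≈ 1.9309e+07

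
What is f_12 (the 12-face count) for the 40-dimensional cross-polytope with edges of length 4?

Each 12-face is the convex hull of 13 vertices, one chosen as ±e_i from each of 13 distinct axes: 2^13·C(40,13) = 98576161832960.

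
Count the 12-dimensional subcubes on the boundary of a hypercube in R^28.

An n-cube has C(n,k)·2^(n-k) k-faces. Here C(28,12)·2^16 = 30421755·65536 = 1993720135680.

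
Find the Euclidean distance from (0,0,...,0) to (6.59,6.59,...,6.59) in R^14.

The space diagonal of an n-cube of side s is s√n. Here 6.59·√14 ≈ 24.6575.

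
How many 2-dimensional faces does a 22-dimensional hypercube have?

Choose 2 of 22 axes to span the face (C(22,2) = 231 ways), then fix each of the remaining 20 coordinates at one of its two extreme values (2^20 = 1048576 ways): 231·1048576 = 242221056.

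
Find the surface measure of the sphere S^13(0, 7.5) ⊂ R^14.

The surface area of an n-ball is 2π^(n/2) r^(n-1) / Γ(n/2). For n=14, r=7.5: 43248779296875·π^7/65536 ≈ 1.99316e+12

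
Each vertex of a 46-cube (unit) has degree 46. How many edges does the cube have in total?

The 46-cube has n·2^(n-1) = 46·2^45 = 46·35184372088832 = 1618481116086272 edges.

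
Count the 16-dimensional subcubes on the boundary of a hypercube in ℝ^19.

f_16(19-cube) = (19 choose 16) · 2^3 = 7752.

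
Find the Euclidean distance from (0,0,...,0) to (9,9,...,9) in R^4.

||(9,9,...,9)|| = √(4)·9 = 18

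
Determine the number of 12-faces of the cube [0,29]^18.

An n-cube has C(n,k)·2^(n-k) k-faces. Here C(18,12)·2^6 = 18564·64 = 1188096.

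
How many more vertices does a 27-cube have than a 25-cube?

The 27-cube has 2^27 = 134217728 vertices. The 25-cube has 2^25 = 33554432 vertices. Difference: 134217728 - 33554432 = 100663296.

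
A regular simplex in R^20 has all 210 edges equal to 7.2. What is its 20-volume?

V = (7.2^20 / 20!) · √((20+1) / 2^20) ≈ 0.000257831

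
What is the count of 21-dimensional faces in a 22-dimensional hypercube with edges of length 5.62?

f_21(22-cube) = (22 choose 21) · 2^1 = 44.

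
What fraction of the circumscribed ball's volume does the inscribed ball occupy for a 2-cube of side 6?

Volume scales as r^n, and r_in/r_out = 1/√2, giving (1/√2)^2 ≈ 0.5.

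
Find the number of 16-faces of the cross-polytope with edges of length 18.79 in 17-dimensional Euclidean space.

Number of 16-faces = 2^(16+1) · C(17,16+1) = 131072 · 1 = 131072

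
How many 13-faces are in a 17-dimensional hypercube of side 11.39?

Choose 13 of 17 axes to span the face (C(17,13) = 2380 ways), then fix each of the remaining 4 coordinates at one of its two extreme values (2^4 = 16 ways): 2380·16 = 38080.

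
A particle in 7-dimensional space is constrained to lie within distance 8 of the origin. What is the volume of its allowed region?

Volume = π^{7/2}·(8)^7/Γ(9/2) = 33554432·π^3/105 ≈ 9.90855e+06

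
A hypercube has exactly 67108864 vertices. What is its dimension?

2^n = 67108864 ⇒ n = log_2(67108864) = 26.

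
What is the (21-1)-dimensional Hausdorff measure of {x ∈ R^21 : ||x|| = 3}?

The surface area of an n-ball is 2π^(n/2) r^(n-1) / Γ(n/2). For n=21, r=3: 88159684608·π^10/8083075 ≈ 1.02139e+09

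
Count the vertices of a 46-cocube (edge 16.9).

The vertices are ±e_1, ..., ±e_46, so there are 2·46 = 92.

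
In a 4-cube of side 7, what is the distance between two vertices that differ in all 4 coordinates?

The space diagonal of an n-cube of side s is s√n. Here 7·√4 = 14.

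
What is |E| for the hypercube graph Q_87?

Each of the 2^87 = 154742504910672534362390528 vertices has degree 87; total edges = 87·2^87/2 = 6731298963614255244763987968.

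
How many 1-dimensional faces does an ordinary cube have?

Choose 1 of 3 axes to span the face (C(3,1) = 3 ways), then fix each of the remaining 2 coordinates at one of its two extreme values (2^2 = 4 ways): 3·4 = 12.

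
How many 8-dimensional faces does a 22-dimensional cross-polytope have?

f_8(22-orthoplex) = 2^9 · (22 choose 9) = 254679040.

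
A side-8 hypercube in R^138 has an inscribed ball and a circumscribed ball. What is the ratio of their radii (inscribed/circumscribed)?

r_in / r_out = (8/2) / (8√138/2) = 1/√138 ≈ 0.0851257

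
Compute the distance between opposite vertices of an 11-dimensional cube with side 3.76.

||(3.76,3.76,...,3.76)|| = √(11)·3.76 ≈ 12.4705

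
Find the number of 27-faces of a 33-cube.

Number of 27-faces = C(33,27) · 2^(33-27) = 1107568 · 64 = 70884352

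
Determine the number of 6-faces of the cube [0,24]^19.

An n-cube has C(n,k)·2^(n-k) k-faces. Here C(19,6)·2^13 = 27132·8192 = 222265344.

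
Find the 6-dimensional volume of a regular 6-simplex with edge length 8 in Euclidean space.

For a regular n-simplex with edge a, V = (a^n / n!)·√((n+1)/2^n). With a=8, n=6: V ≈ 120.411.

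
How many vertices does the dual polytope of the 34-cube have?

The vertices are ±e_1, ..., ±e_34, so there are 2·34 = 68.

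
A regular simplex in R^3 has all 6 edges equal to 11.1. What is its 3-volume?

Volume = (√2/12) · 11.1³ = 161.177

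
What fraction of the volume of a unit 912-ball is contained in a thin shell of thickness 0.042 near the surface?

Shell fraction = 1 - (1-0.042)^912 ≈ 1 - 1.012e-17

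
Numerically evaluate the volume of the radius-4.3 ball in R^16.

Volume = π^{16/2}·(4.3)^16/Γ(9) ≈ 3.21495e+09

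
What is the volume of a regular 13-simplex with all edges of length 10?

Volume = 10^13 · √(14/2^13) / 13! ≈ 66.3879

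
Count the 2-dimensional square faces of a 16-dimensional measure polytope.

Number of 2-faces = C(16,2) · 2^(16-2) = 120 · 16384 = 1966080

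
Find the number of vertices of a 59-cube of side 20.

An n-cube has 2^n vertices; for n = 59 that is 2^59 = 576460752303423488.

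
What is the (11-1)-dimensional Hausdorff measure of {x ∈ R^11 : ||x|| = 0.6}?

The surface area of an n-ball is 2π^(n/2) r^(n-1) / Γ(n/2). For n=11, r=0.6: 0.125317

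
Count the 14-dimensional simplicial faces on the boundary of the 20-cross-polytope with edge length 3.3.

f_14(20-orthoplex) = 2^15 · (20 choose 15) = 508035072.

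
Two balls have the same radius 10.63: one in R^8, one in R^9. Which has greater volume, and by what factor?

V_8(10.63) ≈ 6.6169e+08, V_9(10.63) ≈ 5.71633e+09. The 9-ball is larger by a factor of 8.639.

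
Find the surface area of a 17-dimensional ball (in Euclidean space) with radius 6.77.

The surface area of an n-ball is 2π^(n/2) r^(n-1) / Γ(n/2). For n=17, r=6.77: 4.6669e+13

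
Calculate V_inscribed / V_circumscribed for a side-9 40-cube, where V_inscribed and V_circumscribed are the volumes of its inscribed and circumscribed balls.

The radii are 9/2 and 9√40/2, so the volume ratio is (1/√40)^40 = 40^{-40/2} ≈ 9.09495e-33.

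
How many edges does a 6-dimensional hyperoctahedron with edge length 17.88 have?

An n-cross-polytope has 2^(k+1)·C(n,k+1) k-faces. Here 2^2·C(6,2) = 4·15 = 60.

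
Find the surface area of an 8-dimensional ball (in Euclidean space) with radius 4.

|∂B_8(4)| = 16384·π^4/3 ≈ 531984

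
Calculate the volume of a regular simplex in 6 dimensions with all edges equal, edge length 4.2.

V_6 = √(7) · 4.2^6 / (6! · 2^(6/2)) ≈ 2.52129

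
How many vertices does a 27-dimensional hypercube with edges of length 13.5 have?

The 27-cube has 2^27 = 134217728 vertices.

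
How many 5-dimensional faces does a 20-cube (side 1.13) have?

Choose 5 of 20 axes to span the face (C(20,5) = 15504 ways), then fix each of the remaining 15 coordinates at one of its two extreme values (2^15 = 32768 ways): 15504·32768 = 508035072.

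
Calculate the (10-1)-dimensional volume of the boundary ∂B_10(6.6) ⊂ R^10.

|∂B_10(6.6)| ≈ 6.05987e+08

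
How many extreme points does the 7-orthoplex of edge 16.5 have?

The 7-dimensional cross-polytope has 2n = 2·7 = 14 vertices.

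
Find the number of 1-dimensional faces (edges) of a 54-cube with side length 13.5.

Number of 1-faces = C(54,1)·2^(54-1) = 54·9007199254740992 = 486388759756013568.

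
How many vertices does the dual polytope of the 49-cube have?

The vertices are ±e_1, ..., ±e_49, so there are 2·49 = 98.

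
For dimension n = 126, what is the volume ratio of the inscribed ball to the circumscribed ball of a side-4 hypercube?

V_in/V_out = n^(-n/2) = 126^(-126/2) ≈ 4.74958e-133.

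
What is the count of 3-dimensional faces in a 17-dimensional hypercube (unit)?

Number of 3-faces = C(17,3) · 2^(17-3) = 680 · 16384 = 11141120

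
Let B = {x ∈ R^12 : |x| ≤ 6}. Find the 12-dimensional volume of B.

Volume = π^{12/2}·(6)^12/Γ(7) = 15116544·π^6/5 ≈ 2.90658e+09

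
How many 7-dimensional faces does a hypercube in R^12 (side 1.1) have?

An n-cube has C(n,k)·2^(n-k) k-faces. Here C(12,7)·2^5 = 792·32 = 25344.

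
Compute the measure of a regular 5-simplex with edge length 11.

V = (11^5 / 5!) · √((5+1) / 2^5) ≈ 581.143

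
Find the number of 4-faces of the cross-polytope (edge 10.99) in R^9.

An n-cross-polytope has 2^(k+1)·C(n,k+1) k-faces. Here 2^5·C(9,5) = 32·126 = 4032.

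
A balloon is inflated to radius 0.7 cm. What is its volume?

The n-ball volume is π^(n/2)·r^n/Γ(n/2+1). With n=3, r=0.7: V ≈ 1.43676.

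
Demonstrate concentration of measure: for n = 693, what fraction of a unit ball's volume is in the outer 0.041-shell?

1 - (1-0.041)^693 ≈ 1 - 2.514e-13 ≈ (100 - 2.51e-11)%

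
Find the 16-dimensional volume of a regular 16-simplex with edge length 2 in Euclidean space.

Volume = 2^16 · √(17/2^16) / 16! ≈ 5.04481e-11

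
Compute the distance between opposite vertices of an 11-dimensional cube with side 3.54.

The space diagonal of an n-cube of side s is s√n. Here 3.54·√11 ≈ 11.7409.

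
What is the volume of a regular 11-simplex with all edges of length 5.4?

V = (5.4^11 / 11!) · √((11+1) / 2^11) ≈ 0.218324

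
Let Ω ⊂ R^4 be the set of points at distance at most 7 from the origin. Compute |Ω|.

V = 2401·π^2/2 ≈ 11848.5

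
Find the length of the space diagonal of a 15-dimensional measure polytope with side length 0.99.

Diagonal = √15 · 0.99 ≈ 3.83425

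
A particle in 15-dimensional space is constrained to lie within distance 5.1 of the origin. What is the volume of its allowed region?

V_15(5.1) = π^(15/2) · (5.1)^15 / Γ(15/2 + 1) ≈ 1.56669e+10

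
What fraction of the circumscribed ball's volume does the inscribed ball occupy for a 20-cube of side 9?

The radii are 9/2 and 9√20/2, so the volume ratio is (1/√20)^20 = 20^{-20/2} ≈ 9.76562e-14.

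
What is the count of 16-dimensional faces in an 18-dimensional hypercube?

Choose 16 of 18 axes to span the face (C(18,16) = 153 ways), then fix each of the remaining 2 coordinates at one of its two extreme values (2^2 = 4 ways): 153·4 = 612.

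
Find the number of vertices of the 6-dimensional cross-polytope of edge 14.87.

The 6-dimensional cross-polytope has 2n = 2·6 = 12 vertices.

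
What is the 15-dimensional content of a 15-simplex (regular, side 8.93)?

V_15 = √(16) · 8.93^15 / (15! · 2^(15/2)) ≈ 3.09462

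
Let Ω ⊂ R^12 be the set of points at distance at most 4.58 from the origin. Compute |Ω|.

V_12(4.58) = π^(12/2) · (4.58)^12 / Γ(12/2 + 1) ≈ 1.1375e+08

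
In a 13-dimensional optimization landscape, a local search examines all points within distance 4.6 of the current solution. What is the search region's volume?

The n-ball volume is π^(n/2)·r^n/Γ(n/2+1). With n=13, r=4.6: V ≈ 3.76005e+08.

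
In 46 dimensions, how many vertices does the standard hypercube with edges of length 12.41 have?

Number of vertices = 2^46 = 70368744177664.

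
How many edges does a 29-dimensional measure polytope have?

Number of 1-faces = C(29,1)·2^(29-1) = 29·268435456 = 7784628224.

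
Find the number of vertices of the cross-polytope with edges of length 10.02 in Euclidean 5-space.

An n-cross-polytope has 2^(k+1)·C(n,k+1) k-faces. Here 2^1·C(5,1) = 2·5 = 10.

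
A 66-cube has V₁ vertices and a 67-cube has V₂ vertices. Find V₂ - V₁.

V₁ = 2^66 = 73786976294838206464. V₂ = 2^67 = 147573952589676412928. V₂ - V₁ = 73786976294838206464.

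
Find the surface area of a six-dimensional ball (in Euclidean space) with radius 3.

The surface area of an n-ball is 2π^(n/2) r^(n-1) / Γ(n/2). For n=6, r=3: 243·π^3 ≈ 7534.53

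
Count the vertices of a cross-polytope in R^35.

The 35-dimensional cross-polytope has 2n = 2·35 = 70 vertices.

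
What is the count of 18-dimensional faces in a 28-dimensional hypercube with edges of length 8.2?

Number of 18-faces = C(28,18) · 2^(28-18) = 13123110 · 1024 = 13438064640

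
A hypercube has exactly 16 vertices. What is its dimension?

n = log_2(16) = 4.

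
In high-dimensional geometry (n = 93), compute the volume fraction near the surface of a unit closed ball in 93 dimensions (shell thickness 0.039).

1 - (1-0.039)^93 ≈ 0.975267 ≈ 97.53%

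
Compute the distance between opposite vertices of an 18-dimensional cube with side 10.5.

The space diagonal of an n-cube of side s is s√n. Here 10.5·√18 ≈ 44.5477.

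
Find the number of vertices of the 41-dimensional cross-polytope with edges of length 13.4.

The 41-dimensional cross-polytope has 2n = 2·41 = 82 vertices.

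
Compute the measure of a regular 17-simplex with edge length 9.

For a regular n-simplex with edge a, V = (a^n / n!)·√((n+1)/2^n). With a=9, n=17: V ≈ 0.549459.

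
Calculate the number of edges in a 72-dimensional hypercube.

Each of the 2^72 = 4722366482869645213696 vertices has degree 72; total edges = 72·2^72/2 = 170005193383307227693056.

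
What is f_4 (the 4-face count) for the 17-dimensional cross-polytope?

Each 4-face is the convex hull of 5 vertices, one chosen as ±e_i from each of 5 distinct axes: 2^5·C(17,5) = 198016.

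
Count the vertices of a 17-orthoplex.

An n-cross-polytope has 2n vertices; here n = 17, giving 34.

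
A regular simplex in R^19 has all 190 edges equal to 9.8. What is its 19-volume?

V_19 = √(20) · 9.8^19 / (19! · 2^(19/2)) ≈ 0.345884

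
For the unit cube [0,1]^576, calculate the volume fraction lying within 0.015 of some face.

The inner cube has side 1-2·0.015 = 0.97 and volume (0.97)^576 ≈ 2.402e-08, so the shell holds 0.999999976 of the volume.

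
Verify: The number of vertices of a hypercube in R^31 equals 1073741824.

False. The 31-cube has 2^31 = 2147483648 vertices.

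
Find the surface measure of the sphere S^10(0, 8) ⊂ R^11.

S = n·V_n(r)/r = 11·V_11(8)/8 (volume-to-surface relation), giving 68719476736·π^5/945 ≈ 2.22535e+10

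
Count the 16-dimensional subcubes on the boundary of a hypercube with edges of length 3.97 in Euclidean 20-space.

Choose 16 of 20 axes to span the face (C(20,16) = 4845 ways), then fix each of the remaining 4 coordinates at one of its two extreme values (2^4 = 16 ways): 4845·16 = 77520.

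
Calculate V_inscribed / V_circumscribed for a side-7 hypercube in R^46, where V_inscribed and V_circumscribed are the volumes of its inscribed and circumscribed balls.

The radii are 7/2 and 7√46/2, so the volume ratio is (1/√46)^46 = 46^{-46/2} ≈ 5.70913e-39.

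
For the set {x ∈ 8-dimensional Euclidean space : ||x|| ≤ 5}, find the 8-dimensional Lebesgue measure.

The n-ball volume is π^(n/2)·r^n/Γ(n/2+1). With n=8, r=5: V = 390625·π^4/24 ≈ 1.58543e+06.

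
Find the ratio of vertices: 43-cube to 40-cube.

The 43-cube has 2^43 = 8796093022208 vertices. The 40-cube has 2^40 = 1099511627776 vertices. Ratio: 8796093022208/1099511627776 = 8.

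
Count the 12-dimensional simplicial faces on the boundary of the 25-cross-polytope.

f_12(25-orthoplex) = 2^13 · (25 choose 13) = 42600857600.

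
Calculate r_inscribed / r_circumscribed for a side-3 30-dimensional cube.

Ratio = (s/2)/(s√30/2) = 30^(-1/2) ≈ 0.182574.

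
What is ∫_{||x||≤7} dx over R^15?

The n-ball volume is π^(n/2)·r^n/Γ(n/2+1). With n=15, r=7: V = 173625106649344·π^7/289575 ≈ 1.81093e+12.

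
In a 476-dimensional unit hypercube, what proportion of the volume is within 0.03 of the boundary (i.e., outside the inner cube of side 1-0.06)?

The inner cube has side 1-2·0.03 = 0.94 and volume (0.94)^476 ≈ 1.618e-13, so the shell holds 1 - 1.618e-13 of the volume.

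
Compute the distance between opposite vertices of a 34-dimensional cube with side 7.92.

The space diagonal of an n-cube of side s is s√n. Here 7.92·√34 ≈ 46.1811.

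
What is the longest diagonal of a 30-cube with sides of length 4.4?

||(4.4,4.4,...,4.4)|| = √(30)·4.4 ≈ 24.0998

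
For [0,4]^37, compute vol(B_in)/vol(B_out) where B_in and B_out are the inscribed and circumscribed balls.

The radii are 4/2 and 4√37/2, so the volume ratio is (1/√37)^37 = 37^{-37/2} ≈ 9.73348e-30.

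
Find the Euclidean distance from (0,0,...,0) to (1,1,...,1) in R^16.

Diagonal = √16 · 1 = 4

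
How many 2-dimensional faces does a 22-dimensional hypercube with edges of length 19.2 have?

Number of 2-faces = C(22,2) · 2^(22-2) = 231 · 1048576 = 242221056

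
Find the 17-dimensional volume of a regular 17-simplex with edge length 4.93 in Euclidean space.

V_17 = √(18) · 4.93^17 / (17! · 2^(17/2)) ≈ 1.97793e-05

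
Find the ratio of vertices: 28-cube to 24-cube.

The 28-cube has 2^28 = 268435456 vertices. The 24-cube has 2^24 = 16777216 vertices. Ratio: 268435456/16777216 = 16.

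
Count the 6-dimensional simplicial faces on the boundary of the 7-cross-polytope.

Each 6-face is the convex hull of 7 vertices, one chosen as ±e_i from each of 7 distinct axes: 2^7·C(7,7) = 128.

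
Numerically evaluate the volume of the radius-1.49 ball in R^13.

V_13(1.49) = π^(13/2) · (1.49)^13 / Γ(13/2 + 1) ≈ 162.466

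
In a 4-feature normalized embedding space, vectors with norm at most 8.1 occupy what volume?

Volume = π^{4/2}·(8.1)^4/Γ(3) ≈ 21242.7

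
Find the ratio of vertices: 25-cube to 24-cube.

The 25-cube has 2^25 = 33554432 vertices. The 24-cube has 2^24 = 16777216 vertices. Ratio: 33554432/16777216 = 2.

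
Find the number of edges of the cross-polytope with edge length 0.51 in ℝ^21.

Each 1-face is the convex hull of 2 vertices, one chosen as ±e_i from each of 2 distinct axes: 2^2·C(21,2) = 840.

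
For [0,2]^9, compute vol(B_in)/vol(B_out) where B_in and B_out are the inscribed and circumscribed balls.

V_in/V_out = n^(-n/2) = 9^(-9/2) ≈ 5.08053e-05.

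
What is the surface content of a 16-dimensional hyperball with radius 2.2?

S_16(2.2) = 2·π^(16/2)·(2.2)^15 / Γ(16/2) ≈ 515393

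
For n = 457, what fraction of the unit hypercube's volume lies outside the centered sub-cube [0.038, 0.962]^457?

1 - (1 - 2·0.038)^457 = 1 - 0.924^457 ≈ 1 - 2.052e-16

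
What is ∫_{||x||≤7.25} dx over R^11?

The n-ball volume is π^(n/2)·r^n/Γ(n/2+1). With n=11, r=7.25: V ≈ 5.48053e+09.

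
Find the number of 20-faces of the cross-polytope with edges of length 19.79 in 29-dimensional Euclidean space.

An n-cross-polytope has 2^(k+1)·C(n,k+1) k-faces. Here 2^21·C(29,21) = 2097152·4292145 = 9001280471040.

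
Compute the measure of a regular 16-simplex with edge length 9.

For a regular n-simplex with edge a, V = (a^n / n!)·√((n+1)/2^n). With a=9, n=16: V ≈ 1.42641.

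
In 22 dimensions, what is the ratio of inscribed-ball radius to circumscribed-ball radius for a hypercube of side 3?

r_in = 3/2 (half the side); r_out = 3√22/2 (half the diagonal). Ratio = 1/√22 ≈ 0.213201.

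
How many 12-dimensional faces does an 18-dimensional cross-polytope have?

f_12(18-orthoplex) = 2^13 · (18 choose 13) = 70189056.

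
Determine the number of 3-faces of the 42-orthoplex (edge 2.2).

An n-cross-polytope has 2^(k+1)·C(n,k+1) k-faces. Here 2^4·C(42,4) = 16·111930 = 1790880.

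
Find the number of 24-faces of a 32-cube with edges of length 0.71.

f_24(32-cube) = (32 choose 24) · 2^8 = 2692684800.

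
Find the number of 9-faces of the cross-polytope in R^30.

Each 9-face is the convex hull of 10 vertices, one chosen as ±e_i from each of 10 distinct axes: 2^10·C(30,10) = 30766095360.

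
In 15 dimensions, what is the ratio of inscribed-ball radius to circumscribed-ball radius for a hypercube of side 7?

Ratio = (s/2)/(s√15/2) = 15^(-1/2) ≈ 0.258199.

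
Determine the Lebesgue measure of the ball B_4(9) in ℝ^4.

V = 6561·π^2/2 ≈ 32377.2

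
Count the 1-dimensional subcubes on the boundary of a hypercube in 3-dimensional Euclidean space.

An n-cube has C(n,k)·2^(n-k) k-faces. Here C(3,1)·2^2 = 3·4 = 12.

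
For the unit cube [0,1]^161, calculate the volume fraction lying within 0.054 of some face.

1 - (1 - 2·0.054)^161 = 1 - 0.892^161 ≈ 0.9999999898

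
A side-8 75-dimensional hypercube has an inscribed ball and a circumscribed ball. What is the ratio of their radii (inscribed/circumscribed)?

r_in = 8/2 (half the side); r_out = 8√75/2 (half the diagonal). Ratio = 1/√75 ≈ 0.11547.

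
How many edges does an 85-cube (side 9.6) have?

Number of 1-faces = C(85,1)·2^(85-1) = 85·19342813113834066795298816 = 1644139114675895677600399360.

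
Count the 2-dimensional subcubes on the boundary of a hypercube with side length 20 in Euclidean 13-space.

Choose 2 of 13 axes to span the face (C(13,2) = 78 ways), then fix each of the remaining 11 coordinates at one of its two extreme values (2^11 = 2048 ways): 78·2048 = 159744.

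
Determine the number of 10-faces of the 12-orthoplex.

An n-cross-polytope has 2^(k+1)·C(n,k+1) k-faces. Here 2^11·C(12,11) = 2048·12 = 24576.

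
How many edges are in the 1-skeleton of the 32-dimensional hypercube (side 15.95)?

Number of 1-faces = C(32,1)·2^(32-1) = 32·2147483648 = 68719476736.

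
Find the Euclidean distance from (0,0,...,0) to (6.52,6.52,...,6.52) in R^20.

Diagonal = √20 · 6.52 ≈ 29.1583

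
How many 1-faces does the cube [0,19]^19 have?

Each of the 2^19 = 524288 vertices has degree 19; total edges = 19·2^19/2 = 4980736.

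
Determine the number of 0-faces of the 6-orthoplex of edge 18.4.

f_0(6-orthoplex) = 2^1 · (6 choose 1) = 12.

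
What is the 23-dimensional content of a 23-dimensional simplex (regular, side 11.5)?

For a regular n-simplex with edge a, V = (a^n / n!)·√((n+1)/2^n). With a=11.5, n=23: V ≈ 0.162861.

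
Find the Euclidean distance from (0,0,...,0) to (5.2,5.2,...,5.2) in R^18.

The space diagonal of an n-cube of side s is s√n. Here 5.2·√18 ≈ 22.0617.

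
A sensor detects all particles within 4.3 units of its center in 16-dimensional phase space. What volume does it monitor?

V_16(4.3) = π^(16/2) · (4.3)^16 / Γ(16/2 + 1) ≈ 3.21495e+09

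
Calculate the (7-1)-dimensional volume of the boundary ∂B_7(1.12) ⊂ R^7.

S_7(1.12) = 2·π^(7/2)·(1.12)^6 / Γ(7/2) ≈ 65.281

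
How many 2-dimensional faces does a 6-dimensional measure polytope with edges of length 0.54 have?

Choose 2 of 6 axes to span the face (C(6,2) = 15 ways), then fix each of the remaining 4 coordinates at one of its two extreme values (2^4 = 16 ways): 15·16 = 240.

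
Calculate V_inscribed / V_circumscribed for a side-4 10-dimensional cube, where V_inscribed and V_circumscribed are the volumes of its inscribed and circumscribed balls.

V_in / V_out = (r_in/r_out)^10 = (1/√10)^10 = 10^(-10/2) ≈ 1e-05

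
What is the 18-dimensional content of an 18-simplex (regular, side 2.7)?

Volume = 2.7^18 · √(19/2^18) / 18! ≈ 7.73239e-11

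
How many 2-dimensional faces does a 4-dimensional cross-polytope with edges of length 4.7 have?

An n-cross-polytope has 2^(k+1)·C(n,k+1) k-faces. Here 2^3·C(4,3) = 8·4 = 32.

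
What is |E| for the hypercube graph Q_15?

The 15-cube has n·2^(n-1) = 15·2^14 = 15·16384 = 245760 edges.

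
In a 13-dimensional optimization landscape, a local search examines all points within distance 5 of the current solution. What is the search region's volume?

V_13(5) = π^(13/2) · (5)^13 / Γ(13/2 + 1) = 31250000000·π^6/27027 ≈ 1.11161e+09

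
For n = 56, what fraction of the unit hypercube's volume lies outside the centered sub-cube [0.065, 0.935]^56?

1 - (1 - 2·0.065)^56 = 1 - 0.87^56 ≈ 0.99959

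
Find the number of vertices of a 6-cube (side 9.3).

An n-cube has 2^n vertices; for n = 6 that is 2^6 = 64.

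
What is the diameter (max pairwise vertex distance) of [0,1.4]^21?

The space diagonal of an n-cube of side s is s√n. Here 1.4·√21 ≈ 6.41561.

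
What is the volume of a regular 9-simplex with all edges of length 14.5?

For a regular n-simplex with edge a, V = (a^n / n!)·√((n+1)/2^n). With a=14.5, n=9: V ≈ 10912.2.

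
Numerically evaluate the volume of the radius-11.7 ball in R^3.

V_3(11.7) = π^(3/2) · (11.7)^3 / Γ(3/2 + 1) ≈ 6708.82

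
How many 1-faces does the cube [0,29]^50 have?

Number of 1-faces = C(50,1)·2^(50-1) = 50·562949953421312 = 28147497671065600.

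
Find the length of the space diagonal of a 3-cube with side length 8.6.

||(8.6,8.6,...,8.6)|| = √(3)·8.6 ≈ 14.8956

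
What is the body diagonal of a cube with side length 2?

d = √(2² + 2² + ... + 2²) [3 terms] = √(3·2²) = 2√3 ≈ 3.4641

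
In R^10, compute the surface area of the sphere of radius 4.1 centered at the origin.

The surface area of an n-ball is 2π^(n/2) r^(n-1) / Γ(n/2). For n=10, r=4.1: 8.34878e+06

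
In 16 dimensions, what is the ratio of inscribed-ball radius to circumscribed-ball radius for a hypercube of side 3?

For an n-cube of any side s, the inradius is s/2 and the circumradius is s√n/2, so the ratio is 1/√16 ≈ 0.25.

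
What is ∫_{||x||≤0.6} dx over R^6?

V_6(0.6) = π^(6/2) · (0.6)^6 / Γ(6/2 + 1) ≈ 0.241105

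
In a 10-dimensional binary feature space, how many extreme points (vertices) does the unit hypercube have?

Number of vertices = 2^10 = 1024.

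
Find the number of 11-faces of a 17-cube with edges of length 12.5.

Number of 11-faces = C(17,11) · 2^(17-11) = 12376 · 64 = 792064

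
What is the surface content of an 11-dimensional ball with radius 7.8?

S = n·V_n(r)/r = 11·V_11(7.8)/7.8 (volume-to-surface relation), giving 1.7276e+10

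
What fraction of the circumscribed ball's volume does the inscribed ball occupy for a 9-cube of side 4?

Volume scales as r^n, and r_in/r_out = 1/√9, giving (1/√9)^9 ≈ 5.08053e-05.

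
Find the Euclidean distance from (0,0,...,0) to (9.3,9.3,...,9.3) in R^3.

Diagonal = √3 · 9.3 ≈ 16.1081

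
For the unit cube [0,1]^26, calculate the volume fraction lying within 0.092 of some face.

The inner cube has side 1-2·0.092 = 0.816 and volume (0.816)^26 ≈ 0.005058, so the shell holds 0.994942 of the volume.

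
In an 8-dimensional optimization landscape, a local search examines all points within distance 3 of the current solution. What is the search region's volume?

The n-ball volume is π^(n/2)·r^n/Γ(n/2+1). With n=8, r=3: V = 2187·π^4/8 ≈ 26629.2.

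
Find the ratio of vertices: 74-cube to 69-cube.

The 74-cube has 2^74 = 18889465931478580854784 vertices. The 69-cube has 2^69 = 590295810358705651712 vertices. Ratio: 18889465931478580854784/590295810358705651712 = 32.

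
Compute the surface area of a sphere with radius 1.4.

The surface area of an n-ball is 2π^(n/2) r^(n-1) / Γ(n/2). For n=3, r=1.4: 4πr² = 4π·(1.4)² ≈ 24.6301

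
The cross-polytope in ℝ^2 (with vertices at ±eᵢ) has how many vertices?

The 2-dimensional cross-polytope has 2n = 2·2 = 4 vertices.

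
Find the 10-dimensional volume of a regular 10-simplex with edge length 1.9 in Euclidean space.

V = (1.9^10 / 10!) · √((10+1) / 2^10) ≈ 1.75113e-05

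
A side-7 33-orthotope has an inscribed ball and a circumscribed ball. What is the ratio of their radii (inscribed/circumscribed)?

For an n-cube of any side s, the inradius is s/2 and the circumradius is s√n/2, so the ratio is 1/√33 ≈ 0.174078.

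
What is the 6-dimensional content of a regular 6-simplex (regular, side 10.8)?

V = (10.8^6 / 6!) · √((6+1) / 2^6) ≈ 728.902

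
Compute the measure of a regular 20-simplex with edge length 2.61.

For a regular n-simplex with edge a, V = (a^n / n!)·√((n+1)/2^n). With a=2.61, n=20: V ≈ 3.95818e-13.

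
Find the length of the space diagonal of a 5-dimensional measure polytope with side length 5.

The space diagonal of an n-cube of side s is s√n. Here 5·√5 ≈ 11.1803.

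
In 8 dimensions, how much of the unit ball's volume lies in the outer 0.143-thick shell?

Shell fraction = 1 - (1-0.143)^8 ≈ 0.709031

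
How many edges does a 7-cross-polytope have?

Number of 1-faces = 2^(1+1) · C(7,1+1) = 4 · 21 = 84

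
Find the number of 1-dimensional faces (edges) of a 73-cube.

Number of 1-faces = C(73,1)·2^(73-1) = 73·4722366482869645213696 = 344732753249484100599808.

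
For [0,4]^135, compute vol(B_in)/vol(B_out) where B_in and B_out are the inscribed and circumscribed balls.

V_in/V_out = n^(-n/2) = 135^(-135/2) ≈ 1.59394e-144.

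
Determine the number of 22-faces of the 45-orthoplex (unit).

Number of 22-faces = 2^(22+1) · C(45,22+1) = 8388608 · 4116715363800 = 34533511434495590400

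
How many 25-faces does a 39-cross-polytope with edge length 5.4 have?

Each 25-face is the convex hull of 26 vertices, one chosen as ±e_i from each of 26 distinct axes: 2^26·C(39,26) = 545086744471535616.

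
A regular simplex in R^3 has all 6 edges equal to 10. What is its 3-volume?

Volume = (√2/12) · 10³ = 117.851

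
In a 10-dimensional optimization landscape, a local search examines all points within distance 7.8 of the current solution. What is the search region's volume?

The n-ball volume is π^(n/2)·r^n/Γ(n/2+1). With n=10, r=7.8: V ≈ 2.12576e+09.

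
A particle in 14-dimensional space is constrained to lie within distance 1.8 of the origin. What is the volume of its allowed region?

Volume = π^{14/2}·(1.8)^14/Γ(8) ≈ 2246.12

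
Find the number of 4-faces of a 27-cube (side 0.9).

An n-cube has C(n,k)·2^(n-k) k-faces. Here C(27,4)·2^23 = 17550·8388608 = 147220070400.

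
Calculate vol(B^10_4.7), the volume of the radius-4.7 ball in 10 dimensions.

V_10(4.7) = π^(10/2) · (4.7)^10 / Γ(10/2 + 1) ≈ 1.34136e+07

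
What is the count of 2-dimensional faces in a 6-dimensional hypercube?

Number of 2-faces = C(6,2) · 2^(6-2) = 15 · 16 = 240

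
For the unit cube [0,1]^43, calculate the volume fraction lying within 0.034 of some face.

Shell fraction = 1 - (1-0.068)^43 ≈ 0.951596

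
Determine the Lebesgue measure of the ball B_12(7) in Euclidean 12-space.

Volume = π^{12/2}·(7)^12/Γ(7) = 13841287201·π^6/720 ≈ 1.84818e+10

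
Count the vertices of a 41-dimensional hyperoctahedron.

The 41-dimensional cross-polytope has 2n = 2·41 = 82 vertices.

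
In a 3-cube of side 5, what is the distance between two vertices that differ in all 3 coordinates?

||(5,5,...,5)|| = √(3)·5 ≈ 8.66025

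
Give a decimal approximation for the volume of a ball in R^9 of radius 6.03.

The n-ball volume is π^(n/2)·r^n/Γ(n/2+1). With n=9, r=6.03: V ≈ 3.47675e+07.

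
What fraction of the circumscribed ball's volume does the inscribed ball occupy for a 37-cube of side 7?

The radii are 7/2 and 7√37/2, so the volume ratio is (1/√37)^37 = 37^{-37/2} ≈ 9.73348e-30.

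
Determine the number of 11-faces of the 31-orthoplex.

Number of 11-faces = 2^(11+1) · C(31,11+1) = 4096 · 141120525 = 578029670400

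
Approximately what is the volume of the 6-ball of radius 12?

The n-ball volume is π^(n/2)·r^n/Γ(n/2+1). With n=6, r=12: V = 497664·π^3 ≈ 1.54307e+07.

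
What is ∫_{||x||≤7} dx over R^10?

Volume = π^{10/2}·(7)^10/Γ(6) = 282475249·π^5/120 ≈ 7.20358e+08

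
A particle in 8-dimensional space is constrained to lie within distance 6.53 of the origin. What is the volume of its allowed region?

V_8(6.53) = π^(8/2) · (6.53)^8 / Γ(8/2 + 1) ≈ 1.34182e+07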